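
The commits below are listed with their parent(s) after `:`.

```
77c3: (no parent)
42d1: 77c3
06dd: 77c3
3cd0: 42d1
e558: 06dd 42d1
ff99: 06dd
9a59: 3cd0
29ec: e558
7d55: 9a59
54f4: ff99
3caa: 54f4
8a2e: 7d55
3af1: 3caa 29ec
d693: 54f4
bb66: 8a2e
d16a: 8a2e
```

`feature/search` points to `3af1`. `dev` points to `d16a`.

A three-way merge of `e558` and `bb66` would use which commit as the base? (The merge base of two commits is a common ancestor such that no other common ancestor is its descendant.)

Ancestors of e558: {06dd, 42d1, 77c3, e558}.
Ancestors of bb66: {3cd0, 42d1, 77c3, 7d55, 8a2e, 9a59, bb66}.
Common ancestors: {42d1, 77c3}.
Among these, 42d1 is not an ancestor of any other common ancestor — it is the merge base.

42d1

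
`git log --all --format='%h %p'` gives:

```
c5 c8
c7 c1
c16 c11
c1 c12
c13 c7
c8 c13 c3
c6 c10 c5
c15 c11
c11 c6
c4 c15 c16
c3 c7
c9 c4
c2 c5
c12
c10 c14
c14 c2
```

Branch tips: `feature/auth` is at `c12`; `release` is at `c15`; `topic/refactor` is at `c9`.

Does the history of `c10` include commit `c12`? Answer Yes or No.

Ancestors of c10 (commits reachable by following parents): {c1, c10, c12, c13, c14, c2, c3, c5, c7, c8}.
c12 is in that set, so it is an ancestor of c10.

Yes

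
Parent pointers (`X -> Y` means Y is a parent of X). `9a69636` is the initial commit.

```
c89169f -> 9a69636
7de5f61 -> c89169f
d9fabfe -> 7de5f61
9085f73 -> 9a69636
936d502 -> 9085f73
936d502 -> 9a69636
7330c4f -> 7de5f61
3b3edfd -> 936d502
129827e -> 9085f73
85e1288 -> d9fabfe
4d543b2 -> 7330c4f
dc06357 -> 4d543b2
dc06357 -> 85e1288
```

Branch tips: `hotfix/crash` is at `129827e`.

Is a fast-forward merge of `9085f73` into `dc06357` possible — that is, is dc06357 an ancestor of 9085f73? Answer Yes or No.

A fast-forward from dc06357 to 9085f73 is possible iff dc06357 is an ancestor of 9085f73.
Ancestors of 9085f73: {9085f73, 9a69636}.
dc06357 is not among them, so fast-forward is not possible.

No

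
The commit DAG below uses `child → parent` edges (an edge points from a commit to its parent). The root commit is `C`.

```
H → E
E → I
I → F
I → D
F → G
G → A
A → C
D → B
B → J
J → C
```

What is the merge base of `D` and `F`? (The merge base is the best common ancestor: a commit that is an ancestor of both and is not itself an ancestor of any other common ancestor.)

Ancestors of D: {B, C, D, J}.
Ancestors of F: {A, C, F, G}.
Common ancestors: {C}.
The only common ancestor is C, so it is the merge base.

C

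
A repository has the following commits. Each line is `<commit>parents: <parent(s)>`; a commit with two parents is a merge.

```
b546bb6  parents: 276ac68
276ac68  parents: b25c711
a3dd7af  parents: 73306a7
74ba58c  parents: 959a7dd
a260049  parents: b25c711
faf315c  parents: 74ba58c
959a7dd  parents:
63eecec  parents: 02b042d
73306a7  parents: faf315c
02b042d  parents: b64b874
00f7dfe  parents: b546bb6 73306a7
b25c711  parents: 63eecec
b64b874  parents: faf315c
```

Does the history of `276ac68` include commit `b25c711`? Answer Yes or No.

Yes

Ancestors of 276ac68 (commits reachable by following parents): {02b042d, 276ac68, 63eecec, 74ba58c, 959a7dd, b25c711, b64b874, faf315c}.
b25c711 is in that set, so it is an ancestor of 276ac68.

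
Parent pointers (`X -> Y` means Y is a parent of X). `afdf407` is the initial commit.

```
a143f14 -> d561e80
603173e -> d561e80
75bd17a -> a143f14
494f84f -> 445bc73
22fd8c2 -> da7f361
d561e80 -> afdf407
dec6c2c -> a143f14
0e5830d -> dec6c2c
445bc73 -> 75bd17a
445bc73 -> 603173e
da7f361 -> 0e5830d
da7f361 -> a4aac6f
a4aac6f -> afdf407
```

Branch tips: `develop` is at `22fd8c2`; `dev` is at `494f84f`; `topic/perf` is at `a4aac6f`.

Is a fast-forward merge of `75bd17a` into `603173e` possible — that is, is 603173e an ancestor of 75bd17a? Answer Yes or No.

No

A fast-forward from 603173e to 75bd17a is possible iff 603173e is an ancestor of 75bd17a.
Ancestors of 75bd17a: {75bd17a, a143f14, afdf407, d561e80}.
603173e is not among them, so fast-forward is not possible.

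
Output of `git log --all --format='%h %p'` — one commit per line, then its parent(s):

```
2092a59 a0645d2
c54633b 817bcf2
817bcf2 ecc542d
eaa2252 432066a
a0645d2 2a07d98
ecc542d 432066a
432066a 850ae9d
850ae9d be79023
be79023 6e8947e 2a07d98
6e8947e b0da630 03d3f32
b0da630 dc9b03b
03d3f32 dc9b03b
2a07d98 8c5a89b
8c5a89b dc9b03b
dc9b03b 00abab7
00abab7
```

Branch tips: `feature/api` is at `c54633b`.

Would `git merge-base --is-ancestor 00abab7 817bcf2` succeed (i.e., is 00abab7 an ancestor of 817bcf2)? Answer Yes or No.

Yes

Ancestors of 817bcf2 (commits reachable by following parents): {00abab7, 03d3f32, 2a07d98, 432066a, 6e8947e, 817bcf2, 850ae9d, 8c5a89b, b0da630, be79023, dc9b03b, ecc542d}.
00abab7 is in that set, so it is an ancestor of 817bcf2.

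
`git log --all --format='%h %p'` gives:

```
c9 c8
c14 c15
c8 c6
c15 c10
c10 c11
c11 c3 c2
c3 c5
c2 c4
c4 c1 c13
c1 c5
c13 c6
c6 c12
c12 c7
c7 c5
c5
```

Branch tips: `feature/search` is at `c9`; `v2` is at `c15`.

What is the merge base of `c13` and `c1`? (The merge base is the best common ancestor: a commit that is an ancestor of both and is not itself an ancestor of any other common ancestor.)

Ancestors of c13: {c12, c13, c5, c6, c7}.
Ancestors of c1: {c1, c5}.
Common ancestors: {c5}.
The only common ancestor is c5, so it is the merge base.

c5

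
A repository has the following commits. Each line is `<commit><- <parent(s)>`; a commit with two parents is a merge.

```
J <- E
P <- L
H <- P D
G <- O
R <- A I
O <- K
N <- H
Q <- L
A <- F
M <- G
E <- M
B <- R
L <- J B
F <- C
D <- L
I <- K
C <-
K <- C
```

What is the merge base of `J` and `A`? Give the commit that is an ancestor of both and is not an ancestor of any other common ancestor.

Ancestors of J: {C, E, G, J, K, M, O}.
Ancestors of A: {A, C, F}.
Common ancestors: {C}.
The only common ancestor is C, so it is the merge base.

C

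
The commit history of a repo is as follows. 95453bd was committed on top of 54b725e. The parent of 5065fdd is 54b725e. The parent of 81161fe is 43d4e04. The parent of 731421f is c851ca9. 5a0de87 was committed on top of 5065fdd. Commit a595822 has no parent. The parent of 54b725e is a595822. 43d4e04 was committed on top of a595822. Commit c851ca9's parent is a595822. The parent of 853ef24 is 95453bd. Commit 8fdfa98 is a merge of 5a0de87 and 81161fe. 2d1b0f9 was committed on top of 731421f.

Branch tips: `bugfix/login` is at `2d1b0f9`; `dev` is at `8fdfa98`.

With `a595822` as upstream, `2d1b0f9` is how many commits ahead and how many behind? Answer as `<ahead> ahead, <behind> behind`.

Reachable from 2d1b0f9: {2d1b0f9, 731421f, a595822, c851ca9}.
Reachable from a595822: {a595822}.
Only in 2d1b0f9's history (ahead): {2d1b0f9, 731421f, c851ca9} — 3.
Only in a595822's history (behind): {} — 0.

3 ahead, 0 behind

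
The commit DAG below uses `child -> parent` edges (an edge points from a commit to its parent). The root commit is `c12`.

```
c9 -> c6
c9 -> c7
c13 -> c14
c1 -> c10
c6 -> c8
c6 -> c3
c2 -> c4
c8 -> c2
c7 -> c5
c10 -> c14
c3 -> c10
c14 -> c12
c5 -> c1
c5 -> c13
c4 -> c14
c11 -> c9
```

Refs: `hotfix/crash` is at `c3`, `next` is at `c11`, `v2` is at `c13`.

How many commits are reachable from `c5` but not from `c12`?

Reachable from c5: {c1, c10, c12, c13, c14, c5}.
Reachable from c12: {c12}.
In c5's history but not c12's: {c1, c10, c13, c14, c5} — 5 commits.

5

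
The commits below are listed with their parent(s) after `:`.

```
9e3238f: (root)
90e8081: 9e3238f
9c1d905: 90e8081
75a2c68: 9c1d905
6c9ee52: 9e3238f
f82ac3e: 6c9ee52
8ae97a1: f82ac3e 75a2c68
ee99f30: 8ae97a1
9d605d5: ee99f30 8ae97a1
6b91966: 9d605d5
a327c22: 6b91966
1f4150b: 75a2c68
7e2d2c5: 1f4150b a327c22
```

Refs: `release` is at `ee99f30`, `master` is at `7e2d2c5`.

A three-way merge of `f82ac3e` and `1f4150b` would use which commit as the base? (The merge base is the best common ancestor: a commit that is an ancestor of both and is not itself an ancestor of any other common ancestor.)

Ancestors of f82ac3e: {6c9ee52, 9e3238f, f82ac3e}.
Ancestors of 1f4150b: {1f4150b, 75a2c68, 90e8081, 9c1d905, 9e3238f}.
Common ancestors: {9e3238f}.
The only common ancestor is 9e3238f, so it is the merge base.

9e3238f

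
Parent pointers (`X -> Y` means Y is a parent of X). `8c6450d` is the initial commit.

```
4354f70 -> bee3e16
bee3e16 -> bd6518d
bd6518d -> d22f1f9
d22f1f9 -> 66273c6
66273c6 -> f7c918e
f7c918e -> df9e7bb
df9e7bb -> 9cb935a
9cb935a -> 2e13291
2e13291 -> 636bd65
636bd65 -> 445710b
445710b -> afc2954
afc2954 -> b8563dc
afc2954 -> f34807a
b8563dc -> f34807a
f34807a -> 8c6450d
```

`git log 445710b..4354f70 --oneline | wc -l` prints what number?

10

Reachable from 4354f70: {2e13291, 4354f70, 445710b, 636bd65, 66273c6, 8c6450d, 9cb935a, afc2954, b8563dc, bd6518d, bee3e16, d22f1f9, df9e7bb, f34807a, f7c918e}.
Reachable from 445710b: {445710b, 8c6450d, afc2954, b8563dc, f34807a}.
In 4354f70's history but not 445710b's: {2e13291, 4354f70, 636bd65, 66273c6, 9cb935a, bd6518d, bee3e16, d22f1f9, df9e7bb, f7c918e} — 10 commits.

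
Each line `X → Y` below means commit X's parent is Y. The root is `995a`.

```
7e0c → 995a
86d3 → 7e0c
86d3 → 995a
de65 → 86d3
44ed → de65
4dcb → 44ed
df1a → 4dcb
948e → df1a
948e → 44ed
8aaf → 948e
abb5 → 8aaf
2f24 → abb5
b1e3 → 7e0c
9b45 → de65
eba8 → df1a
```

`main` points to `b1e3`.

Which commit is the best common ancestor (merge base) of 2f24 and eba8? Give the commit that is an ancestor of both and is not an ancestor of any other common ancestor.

df1a

Ancestors of 2f24: {2f24, 44ed, 4dcb, 7e0c, 86d3, 8aaf, 948e, 995a, abb5, de65, df1a}.
Ancestors of eba8: {44ed, 4dcb, 7e0c, 86d3, 995a, de65, df1a, eba8}.
Common ancestors: {44ed, 4dcb, 7e0c, 86d3, 995a, de65, df1a}.
Among these, df1a is not an ancestor of any other common ancestor — it is the merge base.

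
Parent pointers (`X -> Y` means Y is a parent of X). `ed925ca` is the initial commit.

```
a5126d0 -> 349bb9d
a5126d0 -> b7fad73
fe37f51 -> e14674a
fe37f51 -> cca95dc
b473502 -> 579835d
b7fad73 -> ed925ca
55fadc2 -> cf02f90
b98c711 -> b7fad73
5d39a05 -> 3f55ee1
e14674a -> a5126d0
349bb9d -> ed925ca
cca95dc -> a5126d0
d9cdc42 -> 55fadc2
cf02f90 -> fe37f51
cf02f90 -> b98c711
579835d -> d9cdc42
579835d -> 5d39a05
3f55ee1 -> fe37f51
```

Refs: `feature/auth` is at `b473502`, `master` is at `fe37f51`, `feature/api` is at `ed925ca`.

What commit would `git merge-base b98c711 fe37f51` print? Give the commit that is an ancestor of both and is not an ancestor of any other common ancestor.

Ancestors of b98c711: {b7fad73, b98c711, ed925ca}.
Ancestors of fe37f51: {349bb9d, a5126d0, b7fad73, cca95dc, e14674a, ed925ca, fe37f51}.
Common ancestors: {b7fad73, ed925ca}.
Among these, b7fad73 is not an ancestor of any other common ancestor — it is the merge base.

b7fad73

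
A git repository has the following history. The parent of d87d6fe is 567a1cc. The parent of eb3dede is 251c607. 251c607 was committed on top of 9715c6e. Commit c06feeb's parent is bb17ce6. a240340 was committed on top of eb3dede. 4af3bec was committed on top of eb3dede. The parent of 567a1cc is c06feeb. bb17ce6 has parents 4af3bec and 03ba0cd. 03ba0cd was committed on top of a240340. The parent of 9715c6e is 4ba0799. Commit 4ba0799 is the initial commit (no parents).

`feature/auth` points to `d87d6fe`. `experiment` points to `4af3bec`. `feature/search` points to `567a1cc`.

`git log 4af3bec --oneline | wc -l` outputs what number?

Walking parent pointers from 4af3bec: reachable set = {251c607, 4af3bec, 4ba0799, 9715c6e, eb3dede}.
That is 5 commits.

5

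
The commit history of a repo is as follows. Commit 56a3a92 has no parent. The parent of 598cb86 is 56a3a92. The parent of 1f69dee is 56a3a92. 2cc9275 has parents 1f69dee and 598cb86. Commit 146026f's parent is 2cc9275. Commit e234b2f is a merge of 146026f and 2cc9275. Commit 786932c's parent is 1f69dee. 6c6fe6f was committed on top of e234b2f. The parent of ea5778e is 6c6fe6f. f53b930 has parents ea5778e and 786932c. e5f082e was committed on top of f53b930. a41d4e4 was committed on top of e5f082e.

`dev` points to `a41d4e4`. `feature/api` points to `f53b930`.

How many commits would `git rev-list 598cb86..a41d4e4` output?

10

Reachable from a41d4e4: {146026f, 1f69dee, 2cc9275, 56a3a92, 598cb86, 6c6fe6f, 786932c, a41d4e4, e234b2f, e5f082e, ea5778e, f53b930}.
Reachable from 598cb86: {56a3a92, 598cb86}.
In a41d4e4's history but not 598cb86's: {146026f, 1f69dee, 2cc9275, 6c6fe6f, 786932c, a41d4e4, e234b2f, e5f082e, ea5778e, f53b930} — 10 commits.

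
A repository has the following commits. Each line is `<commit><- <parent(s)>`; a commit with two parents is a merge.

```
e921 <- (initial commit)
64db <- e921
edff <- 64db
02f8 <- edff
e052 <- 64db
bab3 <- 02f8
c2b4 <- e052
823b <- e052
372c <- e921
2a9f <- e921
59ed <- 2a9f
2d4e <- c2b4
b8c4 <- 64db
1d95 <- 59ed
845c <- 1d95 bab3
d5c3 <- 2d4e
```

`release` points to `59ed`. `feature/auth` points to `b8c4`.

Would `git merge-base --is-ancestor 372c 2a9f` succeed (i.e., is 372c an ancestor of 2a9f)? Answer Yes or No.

Ancestors of 2a9f: {2a9f, e921}.
372c is not in that set, so it is not an ancestor of 2a9f.

No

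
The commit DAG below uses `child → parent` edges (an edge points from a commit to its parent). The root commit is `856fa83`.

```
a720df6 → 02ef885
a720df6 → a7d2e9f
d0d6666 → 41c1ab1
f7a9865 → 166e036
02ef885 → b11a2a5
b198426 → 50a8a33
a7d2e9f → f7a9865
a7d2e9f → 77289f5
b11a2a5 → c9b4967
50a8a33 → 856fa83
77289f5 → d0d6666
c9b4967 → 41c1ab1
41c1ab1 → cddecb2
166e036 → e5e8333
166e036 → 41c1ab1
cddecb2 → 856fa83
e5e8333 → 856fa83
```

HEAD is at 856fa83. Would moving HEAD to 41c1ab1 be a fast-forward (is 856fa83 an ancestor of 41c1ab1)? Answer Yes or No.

Yes

A fast-forward from 856fa83 to 41c1ab1 is possible iff 856fa83 is an ancestor of 41c1ab1.
Ancestors of 41c1ab1: {41c1ab1, 856fa83, cddecb2}.
856fa83 is among them, so fast-forward is possible.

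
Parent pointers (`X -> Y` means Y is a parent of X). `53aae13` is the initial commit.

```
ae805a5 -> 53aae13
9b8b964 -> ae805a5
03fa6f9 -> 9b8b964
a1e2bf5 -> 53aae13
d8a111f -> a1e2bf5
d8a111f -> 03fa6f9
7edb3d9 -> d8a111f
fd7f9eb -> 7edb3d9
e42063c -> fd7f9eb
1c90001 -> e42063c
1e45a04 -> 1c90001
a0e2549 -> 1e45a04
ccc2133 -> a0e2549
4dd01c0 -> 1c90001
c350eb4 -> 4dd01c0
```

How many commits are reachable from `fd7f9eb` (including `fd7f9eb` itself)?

Walking parent pointers from fd7f9eb: reachable set = {03fa6f9, 53aae13, 7edb3d9, 9b8b964, a1e2bf5, ae805a5, d8a111f, fd7f9eb}.
That is 8 commits.

8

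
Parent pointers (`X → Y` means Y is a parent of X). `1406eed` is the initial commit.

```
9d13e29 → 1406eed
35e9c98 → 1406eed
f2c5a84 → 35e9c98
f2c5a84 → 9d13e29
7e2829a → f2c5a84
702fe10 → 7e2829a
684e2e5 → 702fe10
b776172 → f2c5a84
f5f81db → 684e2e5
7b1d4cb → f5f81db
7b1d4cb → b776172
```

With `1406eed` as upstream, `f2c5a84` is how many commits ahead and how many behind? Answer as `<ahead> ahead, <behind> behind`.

3 ahead, 0 behind

Reachable from f2c5a84: {1406eed, 35e9c98, 9d13e29, f2c5a84}.
Reachable from 1406eed: {1406eed}.
Only in f2c5a84's history (ahead): {35e9c98, 9d13e29, f2c5a84} — 3.
Only in 1406eed's history (behind): {} — 0.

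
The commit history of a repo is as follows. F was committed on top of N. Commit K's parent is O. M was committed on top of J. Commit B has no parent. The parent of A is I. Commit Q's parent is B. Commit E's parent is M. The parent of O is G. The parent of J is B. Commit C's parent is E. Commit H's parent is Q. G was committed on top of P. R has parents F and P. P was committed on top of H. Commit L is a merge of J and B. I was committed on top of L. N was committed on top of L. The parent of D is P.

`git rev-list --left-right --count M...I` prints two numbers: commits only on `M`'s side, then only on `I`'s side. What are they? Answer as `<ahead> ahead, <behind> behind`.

Reachable from M: {B, J, M}.
Reachable from I: {B, I, J, L}.
Only in M's history (ahead): {M} — 1.
Only in I's history (behind): {I, L} — 2.

1 ahead, 2 behind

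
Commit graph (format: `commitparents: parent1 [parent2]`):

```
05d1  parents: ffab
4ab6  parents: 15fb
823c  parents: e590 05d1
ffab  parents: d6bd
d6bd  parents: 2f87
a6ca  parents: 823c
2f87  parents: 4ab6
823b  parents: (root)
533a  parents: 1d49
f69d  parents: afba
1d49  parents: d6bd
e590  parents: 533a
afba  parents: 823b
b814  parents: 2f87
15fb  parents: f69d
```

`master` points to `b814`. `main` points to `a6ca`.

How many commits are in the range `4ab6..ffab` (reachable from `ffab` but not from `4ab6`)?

Reachable from ffab: {15fb, 2f87, 4ab6, 823b, afba, d6bd, f69d, ffab}.
Reachable from 4ab6: {15fb, 4ab6, 823b, afba, f69d}.
In ffab's history but not 4ab6's: {2f87, d6bd, ffab} — 3 commits.

3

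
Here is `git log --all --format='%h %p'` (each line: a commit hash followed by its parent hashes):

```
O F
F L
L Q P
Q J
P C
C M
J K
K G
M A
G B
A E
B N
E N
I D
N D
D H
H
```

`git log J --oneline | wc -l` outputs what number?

7

Walking parent pointers from J: reachable set = {B, D, G, H, J, K, N}.
That is 7 commits.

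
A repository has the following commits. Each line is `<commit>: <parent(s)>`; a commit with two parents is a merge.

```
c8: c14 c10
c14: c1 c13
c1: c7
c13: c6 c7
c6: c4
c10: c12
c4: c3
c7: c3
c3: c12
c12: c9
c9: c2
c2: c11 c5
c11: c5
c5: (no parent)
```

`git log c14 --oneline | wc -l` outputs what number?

Walking parent pointers from c14: reachable set = {c1, c11, c12, c13, c14, c2, c3, c4, c5, c6, c7, c9}.
That is 12 commits.

12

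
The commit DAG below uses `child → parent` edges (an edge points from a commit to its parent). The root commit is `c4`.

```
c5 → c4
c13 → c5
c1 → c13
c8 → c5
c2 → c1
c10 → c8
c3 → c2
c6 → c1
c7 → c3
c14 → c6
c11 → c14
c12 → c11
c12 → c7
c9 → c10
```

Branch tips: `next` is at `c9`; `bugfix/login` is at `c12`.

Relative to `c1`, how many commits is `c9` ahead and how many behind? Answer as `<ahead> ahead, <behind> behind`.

Reachable from c9: {c10, c4, c5, c8, c9}.
Reachable from c1: {c1, c13, c4, c5}.
Only in c9's history (ahead): {c10, c8, c9} — 3.
Only in c1's history (behind): {c1, c13} — 2.

3 ahead, 2 behind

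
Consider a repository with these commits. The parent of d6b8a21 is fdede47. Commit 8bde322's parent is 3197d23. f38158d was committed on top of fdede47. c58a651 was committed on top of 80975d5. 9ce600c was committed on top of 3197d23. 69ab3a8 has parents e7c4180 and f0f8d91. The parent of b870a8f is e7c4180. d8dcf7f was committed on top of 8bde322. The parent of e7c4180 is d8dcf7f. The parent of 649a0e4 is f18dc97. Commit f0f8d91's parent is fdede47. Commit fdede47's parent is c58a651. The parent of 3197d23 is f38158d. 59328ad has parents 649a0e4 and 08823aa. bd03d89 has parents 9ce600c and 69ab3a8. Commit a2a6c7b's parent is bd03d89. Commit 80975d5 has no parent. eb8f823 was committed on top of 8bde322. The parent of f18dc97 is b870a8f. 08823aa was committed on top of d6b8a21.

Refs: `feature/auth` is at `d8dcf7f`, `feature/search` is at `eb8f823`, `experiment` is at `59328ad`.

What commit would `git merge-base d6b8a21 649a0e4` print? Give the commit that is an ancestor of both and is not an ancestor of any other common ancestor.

Ancestors of d6b8a21: {80975d5, c58a651, d6b8a21, fdede47}.
Ancestors of 649a0e4: {3197d23, 649a0e4, 80975d5, 8bde322, b870a8f, c58a651, d8dcf7f, e7c4180, f18dc97, f38158d, fdede47}.
Common ancestors: {80975d5, c58a651, fdede47}.
Among these, fdede47 is not an ancestor of any other common ancestor — it is the merge base.

fdede47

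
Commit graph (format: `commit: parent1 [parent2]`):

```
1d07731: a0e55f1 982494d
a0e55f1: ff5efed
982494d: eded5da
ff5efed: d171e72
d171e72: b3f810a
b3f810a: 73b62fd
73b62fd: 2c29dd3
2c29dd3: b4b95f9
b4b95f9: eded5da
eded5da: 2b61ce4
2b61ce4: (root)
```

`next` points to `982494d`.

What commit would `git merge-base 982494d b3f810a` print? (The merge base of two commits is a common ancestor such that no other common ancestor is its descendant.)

Ancestors of 982494d: {2b61ce4, 982494d, eded5da}.
Ancestors of b3f810a: {2b61ce4, 2c29dd3, 73b62fd, b3f810a, b4b95f9, eded5da}.
Common ancestors: {2b61ce4, eded5da}.
Among these, eded5da is not an ancestor of any other common ancestor — it is the merge base.

eded5da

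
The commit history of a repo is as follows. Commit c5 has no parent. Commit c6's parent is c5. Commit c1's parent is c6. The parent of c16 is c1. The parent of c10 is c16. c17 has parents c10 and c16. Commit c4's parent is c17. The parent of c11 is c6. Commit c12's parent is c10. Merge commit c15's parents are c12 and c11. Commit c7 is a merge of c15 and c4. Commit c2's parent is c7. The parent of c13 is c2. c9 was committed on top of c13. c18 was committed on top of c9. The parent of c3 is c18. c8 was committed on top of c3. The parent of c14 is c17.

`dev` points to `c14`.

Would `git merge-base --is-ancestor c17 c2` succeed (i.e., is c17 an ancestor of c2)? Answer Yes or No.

Yes

Ancestors of c2 (commits reachable by following parents): {c1, c10, c11, c12, c15, c16, c17, c2, c4, c5, c6, c7}.
c17 is in that set, so it is an ancestor of c2.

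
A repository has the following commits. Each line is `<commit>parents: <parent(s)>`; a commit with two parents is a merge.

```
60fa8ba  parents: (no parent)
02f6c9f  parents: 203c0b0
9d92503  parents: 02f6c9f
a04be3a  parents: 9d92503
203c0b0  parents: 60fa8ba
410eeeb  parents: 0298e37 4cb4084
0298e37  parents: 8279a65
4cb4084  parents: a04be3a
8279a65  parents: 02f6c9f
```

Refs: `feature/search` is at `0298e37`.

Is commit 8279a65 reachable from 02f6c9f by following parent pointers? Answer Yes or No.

No

Ancestors of 02f6c9f: {02f6c9f, 203c0b0, 60fa8ba}.
8279a65 is not in that set, so it is not an ancestor of 02f6c9f.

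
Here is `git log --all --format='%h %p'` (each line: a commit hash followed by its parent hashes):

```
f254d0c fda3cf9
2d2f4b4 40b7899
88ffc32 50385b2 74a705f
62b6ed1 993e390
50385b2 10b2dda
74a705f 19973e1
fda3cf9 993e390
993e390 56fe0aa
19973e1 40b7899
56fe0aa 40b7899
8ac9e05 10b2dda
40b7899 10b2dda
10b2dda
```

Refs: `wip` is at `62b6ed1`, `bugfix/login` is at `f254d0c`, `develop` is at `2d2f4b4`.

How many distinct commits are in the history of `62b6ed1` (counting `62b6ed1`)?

Walking parent pointers from 62b6ed1: reachable set = {10b2dda, 40b7899, 56fe0aa, 62b6ed1, 993e390}.
That is 5 commits.

5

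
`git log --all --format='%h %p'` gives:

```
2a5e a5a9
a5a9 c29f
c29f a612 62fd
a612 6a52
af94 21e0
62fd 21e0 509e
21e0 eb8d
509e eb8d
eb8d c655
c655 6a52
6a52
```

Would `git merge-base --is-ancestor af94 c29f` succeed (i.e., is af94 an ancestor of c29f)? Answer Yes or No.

Ancestors of c29f: {21e0, 509e, 62fd, 6a52, a612, c29f, c655, eb8d}.
af94 is not in that set, so it is not an ancestor of c29f.

No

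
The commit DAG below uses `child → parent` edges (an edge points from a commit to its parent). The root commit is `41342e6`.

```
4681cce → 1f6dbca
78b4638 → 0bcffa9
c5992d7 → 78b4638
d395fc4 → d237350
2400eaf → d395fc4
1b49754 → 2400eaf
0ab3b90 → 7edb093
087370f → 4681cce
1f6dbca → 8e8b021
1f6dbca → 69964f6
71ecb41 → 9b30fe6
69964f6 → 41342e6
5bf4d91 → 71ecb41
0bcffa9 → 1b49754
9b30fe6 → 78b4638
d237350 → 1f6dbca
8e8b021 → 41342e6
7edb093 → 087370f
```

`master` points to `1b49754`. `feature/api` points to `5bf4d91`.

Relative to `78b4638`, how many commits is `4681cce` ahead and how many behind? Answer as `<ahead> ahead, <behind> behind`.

1 ahead, 6 behind

Reachable from 4681cce: {1f6dbca, 41342e6, 4681cce, 69964f6, 8e8b021}.
Reachable from 78b4638: {0bcffa9, 1b49754, 1f6dbca, 2400eaf, 41342e6, 69964f6, 78b4638, 8e8b021, d237350, d395fc4}.
Only in 4681cce's history (ahead): {4681cce} — 1.
Only in 78b4638's history (behind): {0bcffa9, 1b49754, 2400eaf, 78b4638, d237350, d395fc4} — 6.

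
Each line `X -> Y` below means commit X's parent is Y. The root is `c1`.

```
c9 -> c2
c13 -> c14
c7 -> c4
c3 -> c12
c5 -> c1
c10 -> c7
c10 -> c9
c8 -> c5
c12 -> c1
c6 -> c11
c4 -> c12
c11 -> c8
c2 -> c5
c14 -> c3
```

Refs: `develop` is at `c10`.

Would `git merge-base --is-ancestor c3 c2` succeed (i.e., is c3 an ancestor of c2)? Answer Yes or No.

Ancestors of c2: {c1, c2, c5}.
c3 is not in that set, so it is not an ancestor of c2.

No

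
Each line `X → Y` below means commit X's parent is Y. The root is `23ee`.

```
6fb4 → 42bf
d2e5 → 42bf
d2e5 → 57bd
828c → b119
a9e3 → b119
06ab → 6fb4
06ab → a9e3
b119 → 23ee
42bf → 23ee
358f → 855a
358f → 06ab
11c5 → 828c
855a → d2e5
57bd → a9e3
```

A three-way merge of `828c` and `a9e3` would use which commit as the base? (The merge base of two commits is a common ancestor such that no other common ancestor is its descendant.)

Ancestors of 828c: {23ee, 828c, b119}.
Ancestors of a9e3: {23ee, a9e3, b119}.
Common ancestors: {23ee, b119}.
Among these, b119 is not an ancestor of any other common ancestor — it is the merge base.

b119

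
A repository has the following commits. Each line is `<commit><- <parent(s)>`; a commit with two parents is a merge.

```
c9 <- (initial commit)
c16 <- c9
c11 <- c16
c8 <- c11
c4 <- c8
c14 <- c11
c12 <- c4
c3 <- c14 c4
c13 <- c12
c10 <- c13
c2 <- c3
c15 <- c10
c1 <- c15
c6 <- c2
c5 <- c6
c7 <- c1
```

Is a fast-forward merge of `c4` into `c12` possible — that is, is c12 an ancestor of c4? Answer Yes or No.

A fast-forward from c12 to c4 is possible iff c12 is an ancestor of c4.
Ancestors of c4: {c11, c16, c4, c8, c9}.
c12 is not among them, so fast-forward is not possible.

No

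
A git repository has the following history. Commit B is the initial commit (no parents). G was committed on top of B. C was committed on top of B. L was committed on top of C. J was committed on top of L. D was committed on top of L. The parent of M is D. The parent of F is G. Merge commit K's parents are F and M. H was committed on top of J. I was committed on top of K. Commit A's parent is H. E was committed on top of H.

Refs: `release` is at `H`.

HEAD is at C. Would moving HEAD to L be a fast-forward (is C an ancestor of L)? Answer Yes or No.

A fast-forward from C to L is possible iff C is an ancestor of L.
Ancestors of L: {B, C, L}.
C is among them, so fast-forward is possible.

Yes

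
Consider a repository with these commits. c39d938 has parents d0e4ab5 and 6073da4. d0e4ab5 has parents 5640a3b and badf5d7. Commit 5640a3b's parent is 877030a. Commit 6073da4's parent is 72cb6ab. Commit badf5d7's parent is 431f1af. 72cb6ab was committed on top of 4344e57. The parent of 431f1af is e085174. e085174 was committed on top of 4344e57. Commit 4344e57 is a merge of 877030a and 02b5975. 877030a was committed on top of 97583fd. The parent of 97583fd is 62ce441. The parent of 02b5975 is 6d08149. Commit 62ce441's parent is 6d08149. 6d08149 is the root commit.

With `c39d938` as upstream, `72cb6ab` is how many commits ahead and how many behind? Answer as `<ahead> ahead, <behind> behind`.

Reachable from 72cb6ab: {02b5975, 4344e57, 62ce441, 6d08149, 72cb6ab, 877030a, 97583fd}.
Reachable from c39d938: {02b5975, 431f1af, 4344e57, 5640a3b, 6073da4, 62ce441, 6d08149, 72cb6ab, 877030a, 97583fd, badf5d7, c39d938, d0e4ab5, e085174}.
Only in 72cb6ab's history (ahead): {} — 0.
Only in c39d938's history (behind): {431f1af, 5640a3b, 6073da4, badf5d7, c39d938, d0e4ab5, e085174} — 7.

0 ahead, 7 behind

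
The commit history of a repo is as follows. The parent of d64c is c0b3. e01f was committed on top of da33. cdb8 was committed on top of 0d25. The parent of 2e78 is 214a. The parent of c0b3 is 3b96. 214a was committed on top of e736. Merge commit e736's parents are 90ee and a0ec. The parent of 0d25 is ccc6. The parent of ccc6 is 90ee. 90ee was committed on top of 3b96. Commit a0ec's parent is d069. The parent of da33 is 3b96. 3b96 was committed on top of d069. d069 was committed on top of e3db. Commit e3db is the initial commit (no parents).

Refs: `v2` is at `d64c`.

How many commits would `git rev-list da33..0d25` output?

3

Reachable from 0d25: {0d25, 3b96, 90ee, ccc6, d069, e3db}.
Reachable from da33: {3b96, d069, da33, e3db}.
In 0d25's history but not da33's: {0d25, 90ee, ccc6} — 3 commits.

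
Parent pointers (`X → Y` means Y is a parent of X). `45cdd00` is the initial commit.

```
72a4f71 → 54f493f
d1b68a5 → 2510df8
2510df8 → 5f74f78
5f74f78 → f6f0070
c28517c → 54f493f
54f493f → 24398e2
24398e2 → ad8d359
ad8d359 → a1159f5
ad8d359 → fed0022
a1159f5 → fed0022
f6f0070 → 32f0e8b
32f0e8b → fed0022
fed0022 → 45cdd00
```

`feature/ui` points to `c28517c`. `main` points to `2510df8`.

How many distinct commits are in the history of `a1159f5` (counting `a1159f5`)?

3

Walking parent pointers from a1159f5: reachable set = {45cdd00, a1159f5, fed0022}.
That is 3 commits.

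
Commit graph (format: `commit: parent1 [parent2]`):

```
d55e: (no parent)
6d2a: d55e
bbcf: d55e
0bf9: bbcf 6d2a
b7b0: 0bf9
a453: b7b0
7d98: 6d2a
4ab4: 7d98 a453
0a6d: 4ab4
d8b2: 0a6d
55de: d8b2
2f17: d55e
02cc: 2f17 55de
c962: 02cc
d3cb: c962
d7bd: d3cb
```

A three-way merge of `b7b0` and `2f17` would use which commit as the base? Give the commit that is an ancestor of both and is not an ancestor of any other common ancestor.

Ancestors of b7b0: {0bf9, 6d2a, b7b0, bbcf, d55e}.
Ancestors of 2f17: {2f17, d55e}.
Common ancestors: {d55e}.
The only common ancestor is d55e, so it is the merge base.

d55e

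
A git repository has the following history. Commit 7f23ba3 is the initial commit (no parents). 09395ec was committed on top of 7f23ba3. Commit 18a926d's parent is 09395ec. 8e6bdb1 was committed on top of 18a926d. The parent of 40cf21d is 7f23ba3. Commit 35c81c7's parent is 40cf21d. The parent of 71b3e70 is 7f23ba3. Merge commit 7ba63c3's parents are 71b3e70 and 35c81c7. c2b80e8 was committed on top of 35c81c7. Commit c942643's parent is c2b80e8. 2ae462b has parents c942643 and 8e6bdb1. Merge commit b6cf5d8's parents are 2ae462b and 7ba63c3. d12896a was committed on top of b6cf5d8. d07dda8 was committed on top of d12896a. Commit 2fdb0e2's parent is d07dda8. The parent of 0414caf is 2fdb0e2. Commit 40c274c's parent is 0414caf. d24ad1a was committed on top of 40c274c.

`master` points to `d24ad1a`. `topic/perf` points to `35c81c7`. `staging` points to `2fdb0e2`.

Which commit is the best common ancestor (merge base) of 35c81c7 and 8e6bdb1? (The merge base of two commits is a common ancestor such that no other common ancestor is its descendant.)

7f23ba3

Ancestors of 35c81c7: {35c81c7, 40cf21d, 7f23ba3}.
Ancestors of 8e6bdb1: {09395ec, 18a926d, 7f23ba3, 8e6bdb1}.
Common ancestors: {7f23ba3}.
The only common ancestor is 7f23ba3, so it is the merge base.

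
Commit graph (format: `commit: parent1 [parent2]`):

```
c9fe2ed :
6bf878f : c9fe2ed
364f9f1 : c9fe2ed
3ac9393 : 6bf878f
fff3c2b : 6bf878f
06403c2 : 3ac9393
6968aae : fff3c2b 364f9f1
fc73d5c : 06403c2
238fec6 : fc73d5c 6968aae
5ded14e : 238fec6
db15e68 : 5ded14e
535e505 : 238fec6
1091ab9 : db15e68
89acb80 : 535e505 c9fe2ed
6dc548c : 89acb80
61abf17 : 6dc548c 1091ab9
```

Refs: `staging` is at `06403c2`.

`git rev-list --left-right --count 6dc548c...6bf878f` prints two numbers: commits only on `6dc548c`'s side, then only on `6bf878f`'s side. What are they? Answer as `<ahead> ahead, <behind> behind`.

Reachable from 6dc548c: {06403c2, 238fec6, 364f9f1, 3ac9393, 535e505, 6968aae, 6bf878f, 6dc548c, 89acb80, c9fe2ed, fc73d5c, fff3c2b}.
Reachable from 6bf878f: {6bf878f, c9fe2ed}.
Only in 6dc548c's history (ahead): {06403c2, 238fec6, 364f9f1, 3ac9393, 535e505, 6968aae, 6dc548c, 89acb80, fc73d5c, fff3c2b} — 10.
Only in 6bf878f's history (behind): {} — 0.

10 ahead, 0 behind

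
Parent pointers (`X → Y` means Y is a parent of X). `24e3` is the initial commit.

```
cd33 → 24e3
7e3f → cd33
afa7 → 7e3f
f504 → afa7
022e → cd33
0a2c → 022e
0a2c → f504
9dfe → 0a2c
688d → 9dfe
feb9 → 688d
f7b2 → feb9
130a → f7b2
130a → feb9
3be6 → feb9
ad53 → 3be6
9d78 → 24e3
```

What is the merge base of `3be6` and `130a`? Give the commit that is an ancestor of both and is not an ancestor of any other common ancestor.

Ancestors of 3be6: {022e, 0a2c, 24e3, 3be6, 688d, 7e3f, 9dfe, afa7, cd33, f504, feb9}.
Ancestors of 130a: {022e, 0a2c, 130a, 24e3, 688d, 7e3f, 9dfe, afa7, cd33, f504, f7b2, feb9}.
Common ancestors: {022e, 0a2c, 24e3, 688d, 7e3f, 9dfe, afa7, cd33, f504, feb9}.
Among these, feb9 is not an ancestor of any other common ancestor — it is the merge base.

feb9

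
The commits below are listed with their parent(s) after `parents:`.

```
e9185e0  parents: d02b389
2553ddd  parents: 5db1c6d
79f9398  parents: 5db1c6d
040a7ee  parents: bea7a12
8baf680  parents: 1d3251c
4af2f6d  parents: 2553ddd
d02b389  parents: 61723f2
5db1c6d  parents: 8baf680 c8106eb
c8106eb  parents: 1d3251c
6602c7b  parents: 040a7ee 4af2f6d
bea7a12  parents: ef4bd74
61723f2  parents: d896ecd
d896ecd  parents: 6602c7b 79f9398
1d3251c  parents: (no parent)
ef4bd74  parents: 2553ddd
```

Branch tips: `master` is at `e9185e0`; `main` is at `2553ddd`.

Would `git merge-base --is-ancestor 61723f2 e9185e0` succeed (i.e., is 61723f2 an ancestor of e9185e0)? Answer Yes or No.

Yes

Ancestors of e9185e0 (commits reachable by following parents): {040a7ee, 1d3251c, 2553ddd, 4af2f6d, 5db1c6d, 61723f2, 6602c7b, 79f9398, 8baf680, bea7a12, c8106eb, d02b389, d896ecd, e9185e0, ef4bd74}.
61723f2 is in that set, so it is an ancestor of e9185e0.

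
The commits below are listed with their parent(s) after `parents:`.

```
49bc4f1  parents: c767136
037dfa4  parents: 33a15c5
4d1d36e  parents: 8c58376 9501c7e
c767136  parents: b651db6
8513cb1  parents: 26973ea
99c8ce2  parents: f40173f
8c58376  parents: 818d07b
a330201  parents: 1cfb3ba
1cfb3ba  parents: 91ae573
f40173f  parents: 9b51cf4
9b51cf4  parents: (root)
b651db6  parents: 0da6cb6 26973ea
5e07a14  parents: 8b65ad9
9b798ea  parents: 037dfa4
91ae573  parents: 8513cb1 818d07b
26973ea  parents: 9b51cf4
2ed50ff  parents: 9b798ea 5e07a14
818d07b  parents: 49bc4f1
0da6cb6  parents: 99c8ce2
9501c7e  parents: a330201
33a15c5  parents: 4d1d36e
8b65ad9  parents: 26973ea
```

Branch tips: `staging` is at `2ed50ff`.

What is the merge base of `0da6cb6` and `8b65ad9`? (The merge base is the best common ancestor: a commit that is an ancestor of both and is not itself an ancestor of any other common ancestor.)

9b51cf4

Ancestors of 0da6cb6: {0da6cb6, 99c8ce2, 9b51cf4, f40173f}.
Ancestors of 8b65ad9: {26973ea, 8b65ad9, 9b51cf4}.
Common ancestors: {9b51cf4}.
The only common ancestor is 9b51cf4, so it is the merge base.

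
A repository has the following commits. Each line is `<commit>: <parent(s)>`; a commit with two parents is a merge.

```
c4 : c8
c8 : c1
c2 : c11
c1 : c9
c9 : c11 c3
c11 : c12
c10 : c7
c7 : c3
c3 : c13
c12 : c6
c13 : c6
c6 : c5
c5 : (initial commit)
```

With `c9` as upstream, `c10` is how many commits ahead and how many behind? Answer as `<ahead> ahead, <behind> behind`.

2 ahead, 3 behind

Reachable from c10: {c10, c13, c3, c5, c6, c7}.
Reachable from c9: {c11, c12, c13, c3, c5, c6, c9}.
Only in c10's history (ahead): {c10, c7} — 2.
Only in c9's history (behind): {c11, c12, c9} — 3.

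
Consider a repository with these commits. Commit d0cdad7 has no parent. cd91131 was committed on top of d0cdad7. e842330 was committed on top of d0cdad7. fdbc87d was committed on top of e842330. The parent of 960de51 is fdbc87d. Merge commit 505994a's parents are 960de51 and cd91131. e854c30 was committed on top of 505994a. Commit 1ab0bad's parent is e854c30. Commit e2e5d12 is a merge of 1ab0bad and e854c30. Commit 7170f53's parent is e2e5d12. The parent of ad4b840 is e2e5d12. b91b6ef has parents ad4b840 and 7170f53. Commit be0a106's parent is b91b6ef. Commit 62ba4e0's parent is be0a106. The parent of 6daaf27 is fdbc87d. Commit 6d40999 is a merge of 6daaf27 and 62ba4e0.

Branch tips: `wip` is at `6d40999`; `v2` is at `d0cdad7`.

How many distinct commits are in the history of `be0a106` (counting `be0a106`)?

13

Walking parent pointers from be0a106: reachable set = {1ab0bad, 505994a, 7170f53, 960de51, ad4b840, b91b6ef, be0a106, cd91131, d0cdad7, e2e5d12, e842330, e854c30, fdbc87d}.
That is 13 commits.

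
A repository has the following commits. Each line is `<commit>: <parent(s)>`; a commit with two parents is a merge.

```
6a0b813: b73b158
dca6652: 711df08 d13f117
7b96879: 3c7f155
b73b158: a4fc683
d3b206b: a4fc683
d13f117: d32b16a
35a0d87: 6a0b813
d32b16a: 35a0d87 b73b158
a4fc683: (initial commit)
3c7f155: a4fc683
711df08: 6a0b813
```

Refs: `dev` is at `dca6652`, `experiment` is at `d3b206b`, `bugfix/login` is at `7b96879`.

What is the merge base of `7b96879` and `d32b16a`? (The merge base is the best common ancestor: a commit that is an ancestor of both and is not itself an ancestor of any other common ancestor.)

Ancestors of 7b96879: {3c7f155, 7b96879, a4fc683}.
Ancestors of d32b16a: {35a0d87, 6a0b813, a4fc683, b73b158, d32b16a}.
Common ancestors: {a4fc683}.
The only common ancestor is a4fc683, so it is the merge base.

a4fc683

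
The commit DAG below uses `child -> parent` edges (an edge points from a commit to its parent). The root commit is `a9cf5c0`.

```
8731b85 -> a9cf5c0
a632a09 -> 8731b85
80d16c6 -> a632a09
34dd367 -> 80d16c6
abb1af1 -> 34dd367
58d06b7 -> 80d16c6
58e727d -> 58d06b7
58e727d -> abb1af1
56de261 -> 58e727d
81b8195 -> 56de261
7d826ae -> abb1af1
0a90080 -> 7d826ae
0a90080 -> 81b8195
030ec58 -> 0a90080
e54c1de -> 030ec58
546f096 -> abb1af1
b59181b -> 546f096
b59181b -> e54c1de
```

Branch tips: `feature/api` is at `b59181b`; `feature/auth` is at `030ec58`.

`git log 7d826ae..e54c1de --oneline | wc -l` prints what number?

Reachable from e54c1de: {030ec58, 0a90080, 34dd367, 56de261, 58d06b7, 58e727d, 7d826ae, 80d16c6, 81b8195, 8731b85, a632a09, a9cf5c0, abb1af1, e54c1de}.
Reachable from 7d826ae: {34dd367, 7d826ae, 80d16c6, 8731b85, a632a09, a9cf5c0, abb1af1}.
In e54c1de's history but not 7d826ae's: {030ec58, 0a90080, 56de261, 58d06b7, 58e727d, 81b8195, e54c1de} — 7 commits.

7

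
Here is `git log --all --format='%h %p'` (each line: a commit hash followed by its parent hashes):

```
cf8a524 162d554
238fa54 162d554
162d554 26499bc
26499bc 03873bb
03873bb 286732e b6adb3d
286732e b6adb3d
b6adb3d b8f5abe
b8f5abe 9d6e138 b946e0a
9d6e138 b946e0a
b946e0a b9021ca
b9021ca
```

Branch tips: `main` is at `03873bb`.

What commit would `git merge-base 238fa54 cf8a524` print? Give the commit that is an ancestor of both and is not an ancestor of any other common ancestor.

162d554

Ancestors of 238fa54: {03873bb, 162d554, 238fa54, 26499bc, 286732e, 9d6e138, b6adb3d, b8f5abe, b9021ca, b946e0a}.
Ancestors of cf8a524: {03873bb, 162d554, 26499bc, 286732e, 9d6e138, b6adb3d, b8f5abe, b9021ca, b946e0a, cf8a524}.
Common ancestors: {03873bb, 162d554, 26499bc, 286732e, 9d6e138, b6adb3d, b8f5abe, b9021ca, b946e0a}.
Among these, 162d554 is not an ancestor of any other common ancestor — it is the merge base.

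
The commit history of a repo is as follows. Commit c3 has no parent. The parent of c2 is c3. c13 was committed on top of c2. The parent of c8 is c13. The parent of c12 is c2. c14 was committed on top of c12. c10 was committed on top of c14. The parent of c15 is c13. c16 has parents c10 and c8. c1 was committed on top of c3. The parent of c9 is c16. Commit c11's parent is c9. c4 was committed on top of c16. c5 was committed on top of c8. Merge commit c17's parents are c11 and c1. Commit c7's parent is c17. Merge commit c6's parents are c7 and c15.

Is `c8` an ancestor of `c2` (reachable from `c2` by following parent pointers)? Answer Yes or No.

No

Ancestors of c2: {c2, c3}.
c8 is not in that set, so it is not an ancestor of c2.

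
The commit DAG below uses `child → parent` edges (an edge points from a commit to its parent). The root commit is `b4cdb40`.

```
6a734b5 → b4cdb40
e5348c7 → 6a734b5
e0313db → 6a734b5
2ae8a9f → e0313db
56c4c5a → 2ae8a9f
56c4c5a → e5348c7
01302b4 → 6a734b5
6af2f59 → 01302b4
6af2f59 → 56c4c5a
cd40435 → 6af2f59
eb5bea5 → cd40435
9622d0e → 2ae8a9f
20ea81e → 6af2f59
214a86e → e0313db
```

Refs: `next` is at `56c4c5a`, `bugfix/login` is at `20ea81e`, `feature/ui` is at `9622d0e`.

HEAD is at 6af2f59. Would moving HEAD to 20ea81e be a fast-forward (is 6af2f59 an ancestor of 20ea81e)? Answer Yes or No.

A fast-forward from 6af2f59 to 20ea81e is possible iff 6af2f59 is an ancestor of 20ea81e.
Ancestors of 20ea81e: {01302b4, 20ea81e, 2ae8a9f, 56c4c5a, 6a734b5, 6af2f59, b4cdb40, e0313db, e5348c7}.
6af2f59 is among them, so fast-forward is possible.

Yes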